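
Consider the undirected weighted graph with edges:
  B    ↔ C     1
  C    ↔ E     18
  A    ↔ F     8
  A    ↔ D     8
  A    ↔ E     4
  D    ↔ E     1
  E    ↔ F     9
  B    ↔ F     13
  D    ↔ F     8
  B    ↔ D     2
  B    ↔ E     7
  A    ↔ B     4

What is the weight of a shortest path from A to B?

4

A few of the A→B routes:
A -> E -> D -> B: 4 + 1 + 2 = 7
A -> D -> B: 8 + 2 = 10
A -> B: 4
Shortest: 4.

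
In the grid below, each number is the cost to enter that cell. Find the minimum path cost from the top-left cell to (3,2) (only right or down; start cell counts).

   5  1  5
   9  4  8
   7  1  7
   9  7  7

Take (0,0) -> (0,1) -> (1,1) -> (2,1) -> (2,2) -> (3,2) for a total of 5 + 1 + 4 + 1 + 7 + 7 = 25.
(Top row then right column would cost 33.)

25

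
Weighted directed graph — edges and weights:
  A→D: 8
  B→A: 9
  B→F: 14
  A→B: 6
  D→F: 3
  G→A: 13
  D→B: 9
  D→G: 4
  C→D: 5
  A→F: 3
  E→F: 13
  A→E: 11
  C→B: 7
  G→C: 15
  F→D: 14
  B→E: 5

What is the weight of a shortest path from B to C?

36

Paths from B to C:
B-A-D-G-C: 9 + 8 + 4 + 15 = 36
B-E-F-D-G-C: 5 + 13 + 14 + 4 + 15 = 51
B-A-F-D-G-C: 9 + 3 + 14 + 4 + 15 = 45
B-A-E-F-D-G-C: 9 + 11 + 13 + 14 + 4 + 15 = 66
B-F-D-G-C: 14 + 14 + 4 + 15 = 47
Best route has total 36.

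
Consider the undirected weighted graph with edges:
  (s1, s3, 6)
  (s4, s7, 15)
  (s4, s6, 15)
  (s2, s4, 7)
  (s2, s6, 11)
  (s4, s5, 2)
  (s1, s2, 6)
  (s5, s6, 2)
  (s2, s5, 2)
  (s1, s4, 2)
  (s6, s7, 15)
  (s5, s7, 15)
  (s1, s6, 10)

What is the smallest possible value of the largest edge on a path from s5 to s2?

Comparing a few candidate routes:
s5 - s4 - s1 - s2: max(2, 2, 6) = 6
s5 - s4 - s1 - s6 - s2: max(2, 2, 10, 11) = 11
s5 - s2: max(2) = 2
s5 - s4 - s2: max(2, 7) = 7
s5 - s6 - s1 - s2: max(2, 10, 6) = 10
s5 - s6 - s1 - s4 - s2: max(2, 10, 2, 7) = 10
Best route has worst link 2.

2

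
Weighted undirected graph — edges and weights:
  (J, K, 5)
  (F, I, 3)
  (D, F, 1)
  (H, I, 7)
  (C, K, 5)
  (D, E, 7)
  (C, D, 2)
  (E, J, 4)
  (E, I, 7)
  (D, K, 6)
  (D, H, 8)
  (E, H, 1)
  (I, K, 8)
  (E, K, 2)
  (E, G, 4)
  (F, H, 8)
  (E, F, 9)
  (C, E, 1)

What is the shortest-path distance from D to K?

5

Comparing a few candidate routes:
D-C-E-K: 2 + 1 + 2 = 5
D-H-E-K: 8 + 1 + 2 = 11
D-E-K: 7 + 2 = 9
D-K: 6
D-C-K: 2 + 5 = 7
The minimum is 5.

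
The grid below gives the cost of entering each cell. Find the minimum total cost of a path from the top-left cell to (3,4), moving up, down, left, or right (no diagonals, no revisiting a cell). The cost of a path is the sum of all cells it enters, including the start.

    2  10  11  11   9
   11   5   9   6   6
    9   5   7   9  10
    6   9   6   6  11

52

Take (0,0)→(0,1)→(1,1)→(2,1)→(2,2)→(3,2)→(3,3)→(3,4) for a total of 2 + 10 + 5 + 5 + 7 + 6 + 6 + 11 = 52.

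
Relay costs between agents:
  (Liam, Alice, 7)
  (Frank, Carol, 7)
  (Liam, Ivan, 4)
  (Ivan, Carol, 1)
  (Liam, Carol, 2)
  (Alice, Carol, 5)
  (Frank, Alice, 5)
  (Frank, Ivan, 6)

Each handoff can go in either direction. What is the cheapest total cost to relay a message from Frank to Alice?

Checking several routes:
Frank-Ivan-Carol-Liam-Alice: 6 + 1 + 2 + 7 = 16
Frank-Carol-Alice: 7 + 5 = 12
Frank-Carol-Liam-Alice: 7 + 2 + 7 = 16
Frank-Alice: 5
Frank-Ivan-Carol-Alice: 6 + 1 + 5 = 12
Shortest: 5.

5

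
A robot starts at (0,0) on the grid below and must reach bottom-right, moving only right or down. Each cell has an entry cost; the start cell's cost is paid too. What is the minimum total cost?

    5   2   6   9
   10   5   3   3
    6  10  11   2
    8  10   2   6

26

One optimal route is r0c0 → r0c1 → r1c1 → r1c2 → r1c3 → r2c3 → r3c3.
Its cost is 5 + 2 + 5 + 3 + 3 + 2 + 6 = 26.
For comparison, the top-then-right route costs 33.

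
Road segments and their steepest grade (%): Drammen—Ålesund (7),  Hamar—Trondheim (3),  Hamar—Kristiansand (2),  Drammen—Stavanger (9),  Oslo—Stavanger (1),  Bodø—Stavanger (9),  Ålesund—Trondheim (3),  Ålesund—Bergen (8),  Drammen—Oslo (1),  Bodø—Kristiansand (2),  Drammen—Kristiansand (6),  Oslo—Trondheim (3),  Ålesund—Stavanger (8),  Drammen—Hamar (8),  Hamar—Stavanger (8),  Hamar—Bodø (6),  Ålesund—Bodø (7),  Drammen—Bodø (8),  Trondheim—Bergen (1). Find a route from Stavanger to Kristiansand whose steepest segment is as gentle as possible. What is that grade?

Comparing a few candidate routes:
Stavanger -> Oslo -> Trondheim -> Hamar -> Kristiansand: max(1, 3, 3, 2) = 3
Stavanger -> Oslo -> Trondheim -> Ålesund -> Bodø -> Kristiansand: max(1, 3, 3, 7, 2) = 7
Stavanger -> Oslo -> Trondheim -> Hamar -> Bodø -> Ålesund -> Drammen -> Kristiansand: max(1, 3, 3, 6, 7, 7, 6) = 7
Stavanger -> Oslo -> Drammen -> Kristiansand: max(1, 1, 6) = 6
Stavanger -> Oslo -> Trondheim -> Hamar -> Bodø -> Kristiansand: max(1, 3, 3, 6, 2) = 6
Smallest bottleneck: 3%.

3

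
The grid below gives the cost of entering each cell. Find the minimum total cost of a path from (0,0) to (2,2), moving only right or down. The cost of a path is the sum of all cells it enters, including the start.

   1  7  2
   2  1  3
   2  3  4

11

Path (0,0) → (1,0) → (1,1) → (1,2) → (2,2): 1 + 2 + 1 + 3 + 4 = 11.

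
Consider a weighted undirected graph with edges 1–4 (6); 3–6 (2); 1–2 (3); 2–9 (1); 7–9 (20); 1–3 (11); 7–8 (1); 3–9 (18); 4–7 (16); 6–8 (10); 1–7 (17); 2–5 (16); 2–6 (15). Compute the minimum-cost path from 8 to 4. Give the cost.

A few of the 8→4 routes:
8 → 7 → 9 → 2 → 1 → 4: 1 + 20 + 1 + 3 + 6 = 31
8 → 7 → 4: 1 + 16 = 17
8 → 7 → 1 → 4: 1 + 17 + 6 = 24
8 → 6 → 3 → 1 → 4: 10 + 2 + 11 + 6 = 29
The minimum is 17.

17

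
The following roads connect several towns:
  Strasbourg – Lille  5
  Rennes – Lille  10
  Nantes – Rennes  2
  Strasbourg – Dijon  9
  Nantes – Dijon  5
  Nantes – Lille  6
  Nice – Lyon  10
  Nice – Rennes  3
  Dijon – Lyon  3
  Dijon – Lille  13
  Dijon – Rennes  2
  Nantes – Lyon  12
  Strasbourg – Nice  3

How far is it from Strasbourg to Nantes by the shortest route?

8

A few of the Strasbourg→Nantes routes:
Strasbourg - Dijon - Rennes - Nantes: 9 + 2 + 2 = 13
Strasbourg - Nice - Rennes - Nantes: 3 + 3 + 2 = 8
Strasbourg - Nice - Rennes - Dijon - Nantes: 3 + 3 + 2 + 5 = 13
Strasbourg - Dijon - Nantes: 9 + 5 = 14
Strasbourg - Lille - Nantes: 5 + 6 = 11
Strasbourg - Lille - Rennes - Nantes: 5 + 10 + 2 = 17
Best route has total 8.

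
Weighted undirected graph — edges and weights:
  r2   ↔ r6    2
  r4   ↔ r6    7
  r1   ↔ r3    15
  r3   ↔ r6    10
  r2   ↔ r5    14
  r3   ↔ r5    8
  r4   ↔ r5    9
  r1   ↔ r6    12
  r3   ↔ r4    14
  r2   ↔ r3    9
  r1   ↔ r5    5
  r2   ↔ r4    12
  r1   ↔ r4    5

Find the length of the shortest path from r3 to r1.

Comparing a few candidate routes:
r3 → r4 → r1: 14 + 5 = 19
r3 → r5 → r1: 8 + 5 = 13
r3 → r1: 15
Best route has total 13.

13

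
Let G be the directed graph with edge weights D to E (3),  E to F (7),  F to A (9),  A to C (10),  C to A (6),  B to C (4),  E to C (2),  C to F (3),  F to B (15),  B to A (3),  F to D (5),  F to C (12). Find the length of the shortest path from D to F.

Paths from D to F:
D-E-F: 3 + 7 = 10
D-E-C-F: 3 + 2 + 3 = 8
Best route has total 8.

8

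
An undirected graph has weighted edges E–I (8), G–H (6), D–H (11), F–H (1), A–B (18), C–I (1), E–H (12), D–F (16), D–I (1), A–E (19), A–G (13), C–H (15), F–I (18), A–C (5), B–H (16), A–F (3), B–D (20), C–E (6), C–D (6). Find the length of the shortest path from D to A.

7

Comparing a few candidate routes:
D → I → C → A: 1 + 1 + 5 = 7
D → F → A: 16 + 3 = 19
D → H → F → A: 11 + 1 + 3 = 15
D → C → A: 6 + 5 = 11
D → I → E → C → A: 1 + 8 + 6 + 5 = 20
Shortest: 7.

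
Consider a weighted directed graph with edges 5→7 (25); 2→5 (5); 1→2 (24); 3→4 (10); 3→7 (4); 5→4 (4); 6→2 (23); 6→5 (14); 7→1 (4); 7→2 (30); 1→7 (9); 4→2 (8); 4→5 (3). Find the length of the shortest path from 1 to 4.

Candidate routes:
1→7→2→5→4: 9 + 30 + 5 + 4 = 48
1→2→5→4: 24 + 5 + 4 = 33
Shortest: 33.

33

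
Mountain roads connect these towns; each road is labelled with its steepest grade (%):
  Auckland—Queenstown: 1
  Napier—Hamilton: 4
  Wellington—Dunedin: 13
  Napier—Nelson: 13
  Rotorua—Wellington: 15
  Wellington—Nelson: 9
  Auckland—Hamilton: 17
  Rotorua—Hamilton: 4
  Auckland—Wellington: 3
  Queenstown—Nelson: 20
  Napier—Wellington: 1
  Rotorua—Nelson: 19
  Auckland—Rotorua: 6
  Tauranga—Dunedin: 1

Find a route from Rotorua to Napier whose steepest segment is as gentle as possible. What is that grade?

Checking several routes:
Rotorua - Auckland - Wellington - Napier: max(6, 3, 1) = 6
Rotorua - Auckland - Hamilton - Napier: max(6, 17, 4) = 17
Rotorua - Hamilton - Napier: max(4, 4) = 4
Rotorua - Wellington - Napier: max(15, 1) = 15
Rotorua - Wellington - Nelson - Napier: max(15, 9, 13) = 15
Rotorua - Auckland - Wellington - Nelson - Napier: max(6, 3, 9, 13) = 13
The minimum achievable maximum is 4%.

4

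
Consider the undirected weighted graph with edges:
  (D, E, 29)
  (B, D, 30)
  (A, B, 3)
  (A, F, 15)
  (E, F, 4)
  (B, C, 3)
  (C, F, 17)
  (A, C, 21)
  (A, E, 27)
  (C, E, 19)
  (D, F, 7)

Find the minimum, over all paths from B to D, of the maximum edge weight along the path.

15

Checking several routes:
B-C-E-F-D: max(3, 19, 4, 7) = 19
B-C-A-F-D: max(3, 21, 15, 7) = 21
B-A-F-D: max(3, 15, 7) = 15
B-C-F-D: max(3, 17, 7) = 17
B-A-C-F-D: max(3, 21, 17, 7) = 21
B-A-C-E-F-D: max(3, 21, 19, 4, 7) = 21
Best route has worst link 15.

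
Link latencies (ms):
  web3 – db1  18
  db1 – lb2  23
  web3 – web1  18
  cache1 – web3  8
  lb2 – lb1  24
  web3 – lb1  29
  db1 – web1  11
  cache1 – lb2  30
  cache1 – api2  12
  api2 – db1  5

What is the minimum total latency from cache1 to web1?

26

Some routes from cache1 to web1:
cache1 -> web3 -> db1 -> web1: 8 + 18 + 11 = 37
cache1 -> web3 -> web1: 8 + 18 = 26
cache1 -> api2 -> db1 -> web3 -> web1: 12 + 5 + 18 + 18 = 53
cache1 -> api2 -> db1 -> web1: 12 + 5 + 11 = 28
The minimum is 26 ms.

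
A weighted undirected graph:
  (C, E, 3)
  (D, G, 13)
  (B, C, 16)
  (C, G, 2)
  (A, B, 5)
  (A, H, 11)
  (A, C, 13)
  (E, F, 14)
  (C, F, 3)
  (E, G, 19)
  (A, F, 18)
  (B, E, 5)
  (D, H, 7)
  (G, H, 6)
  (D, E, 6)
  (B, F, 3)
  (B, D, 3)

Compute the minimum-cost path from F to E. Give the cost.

6

Comparing a few candidate routes:
F - B - D - E: 3 + 3 + 6 = 12
F - B - E: 3 + 5 = 8
F - B - C - E: 3 + 16 + 3 = 22
F - E: 14
F - B - A - C - E: 3 + 5 + 13 + 3 = 24
F - C - E: 3 + 3 = 6
Shortest: 6.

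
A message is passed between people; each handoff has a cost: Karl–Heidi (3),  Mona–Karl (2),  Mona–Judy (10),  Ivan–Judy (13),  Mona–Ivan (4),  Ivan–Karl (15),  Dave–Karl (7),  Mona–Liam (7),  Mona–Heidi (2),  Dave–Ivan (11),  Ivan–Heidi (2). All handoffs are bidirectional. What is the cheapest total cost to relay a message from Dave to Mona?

9

Comparing a few candidate routes:
Dave -> Ivan -> Heidi -> Mona: 11 + 2 + 2 = 15
Dave -> Karl -> Heidi -> Mona: 7 + 3 + 2 = 12
Dave -> Ivan -> Heidi -> Karl -> Mona: 11 + 2 + 3 + 2 = 18
Dave -> Karl -> Heidi -> Ivan -> Mona: 7 + 3 + 2 + 4 = 16
Dave -> Karl -> Mona: 7 + 2 = 9
Dave -> Ivan -> Mona: 11 + 4 = 15
The minimum is 9.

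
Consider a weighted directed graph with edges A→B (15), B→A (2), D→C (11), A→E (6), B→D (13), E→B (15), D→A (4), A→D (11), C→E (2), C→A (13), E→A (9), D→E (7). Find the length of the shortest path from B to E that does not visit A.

Paths from B to E avoiding A:
B → D → E: 13 + 7 = 20
B → D → C → E: 13 + 11 + 2 = 26
Best route has total 20.

20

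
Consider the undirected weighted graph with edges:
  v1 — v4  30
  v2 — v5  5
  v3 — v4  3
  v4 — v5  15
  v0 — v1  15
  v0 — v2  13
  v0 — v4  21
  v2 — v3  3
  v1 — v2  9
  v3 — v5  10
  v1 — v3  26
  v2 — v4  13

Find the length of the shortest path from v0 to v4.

Checking several routes:
v0 -> v4: 21
v0 -> v2 -> v3 -> v4: 13 + 3 + 3 = 19
v0 -> v1 -> v2 -> v3 -> v4: 15 + 9 + 3 + 3 = 30
v0 -> v2 -> v5 -> v3 -> v4: 13 + 5 + 10 + 3 = 31
v0 -> v2 -> v4: 13 + 13 = 26
v0 -> v2 -> v5 -> v4: 13 + 5 + 15 = 33
The minimum is 19.

19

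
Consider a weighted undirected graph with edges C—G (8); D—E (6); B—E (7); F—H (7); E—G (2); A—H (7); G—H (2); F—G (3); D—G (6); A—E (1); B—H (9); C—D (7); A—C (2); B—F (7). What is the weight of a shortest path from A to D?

A few of the A→D routes:
A - H - G - D: 7 + 2 + 6 = 15
A - C - D: 2 + 7 = 9
A - E - G - D: 1 + 2 + 6 = 9
A - E - D: 1 + 6 = 7
Shortest: 7.

7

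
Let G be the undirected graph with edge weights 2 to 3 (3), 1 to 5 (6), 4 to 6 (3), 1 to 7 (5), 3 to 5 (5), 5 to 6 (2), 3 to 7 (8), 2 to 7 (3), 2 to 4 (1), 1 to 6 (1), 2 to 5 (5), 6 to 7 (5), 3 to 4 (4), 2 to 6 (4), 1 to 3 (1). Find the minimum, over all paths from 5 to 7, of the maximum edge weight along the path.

3

Checking several routes:
5 → 6 → 2 → 7: max(2, 4, 3) = 4
5 → 6 → 4 → 3 → 2 → 7: max(2, 3, 4, 3, 3) = 4
5 → 6 → 1 → 3 → 2 → 7: max(2, 1, 1, 3, 3) = 3
5 → 6 → 4 → 2 → 7: max(2, 3, 1, 3) = 3
5 → 6 → 2 → 3 → 1 → 7: max(2, 4, 3, 1, 5) = 5
5 → 6 → 1 → 3 → 4 → 2 → 7: max(2, 1, 1, 4, 1, 3) = 4
Best route has worst link 3.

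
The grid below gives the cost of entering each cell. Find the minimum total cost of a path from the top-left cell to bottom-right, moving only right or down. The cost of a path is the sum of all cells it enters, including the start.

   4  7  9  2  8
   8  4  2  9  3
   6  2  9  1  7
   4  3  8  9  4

38

One optimal route is (0,0) → (0,1) → (1,1) → (1,2) → (1,3) → (2,3) → (2,4) → (3,4).
Its cost is 4 + 7 + 4 + 2 + 9 + 1 + 7 + 4 = 38.
For comparison, the top-then-right route costs 44.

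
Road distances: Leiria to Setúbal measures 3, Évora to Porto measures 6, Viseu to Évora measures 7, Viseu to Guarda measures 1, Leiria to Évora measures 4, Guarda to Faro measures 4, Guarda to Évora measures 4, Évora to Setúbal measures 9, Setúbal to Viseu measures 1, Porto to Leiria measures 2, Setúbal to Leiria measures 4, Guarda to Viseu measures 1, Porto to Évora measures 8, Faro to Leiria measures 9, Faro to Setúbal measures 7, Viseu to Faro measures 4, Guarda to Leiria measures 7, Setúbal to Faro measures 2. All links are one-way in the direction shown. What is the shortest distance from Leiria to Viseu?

Candidate routes:
Leiria -> Setúbal -> Viseu: 3 + 1 = 4
Leiria -> Évora -> Setúbal -> Viseu: 4 + 9 + 1 = 14
Best route has total 4.

4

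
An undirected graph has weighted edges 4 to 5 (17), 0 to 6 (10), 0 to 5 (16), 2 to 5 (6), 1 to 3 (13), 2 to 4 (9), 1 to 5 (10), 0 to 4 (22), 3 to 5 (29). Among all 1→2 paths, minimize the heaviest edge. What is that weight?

A few of the 1→2 routes:
1 - 5 - 4 - 2: max(10, 17, 9) = 17
1 - 5 - 0 - 4 - 2: max(10, 16, 22, 9) = 22
1 - 5 - 2: max(10, 6) = 10
1 - 3 - 5 - 4 - 2: max(13, 29, 17, 9) = 29
The minimum achievable maximum is 10.

10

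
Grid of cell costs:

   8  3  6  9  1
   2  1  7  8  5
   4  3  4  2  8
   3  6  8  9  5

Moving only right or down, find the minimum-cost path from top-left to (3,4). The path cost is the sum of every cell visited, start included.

Cheapest: r0c0→r1c0→r1c1→r2c1→r2c2→r2c3→r2c4→r3c4
  8 + 2 + 1 + 3 + 4 + 2 + 8 + 5 = 33

33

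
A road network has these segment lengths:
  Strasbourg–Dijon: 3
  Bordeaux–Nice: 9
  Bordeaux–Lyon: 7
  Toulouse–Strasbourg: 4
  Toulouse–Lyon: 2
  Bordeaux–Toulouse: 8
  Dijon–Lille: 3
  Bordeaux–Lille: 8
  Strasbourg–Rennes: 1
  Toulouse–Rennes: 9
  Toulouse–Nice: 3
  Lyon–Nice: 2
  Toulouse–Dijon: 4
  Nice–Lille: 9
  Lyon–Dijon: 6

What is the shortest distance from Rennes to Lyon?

7

A few of the Rennes→Lyon routes:
Rennes-Strasbourg-Toulouse-Nice-Lyon: 1 + 4 + 3 + 2 = 10
Rennes-Strasbourg-Dijon-Lyon: 1 + 3 + 6 = 10
Rennes-Strasbourg-Toulouse-Lyon: 1 + 4 + 2 = 7
The minimum is 7.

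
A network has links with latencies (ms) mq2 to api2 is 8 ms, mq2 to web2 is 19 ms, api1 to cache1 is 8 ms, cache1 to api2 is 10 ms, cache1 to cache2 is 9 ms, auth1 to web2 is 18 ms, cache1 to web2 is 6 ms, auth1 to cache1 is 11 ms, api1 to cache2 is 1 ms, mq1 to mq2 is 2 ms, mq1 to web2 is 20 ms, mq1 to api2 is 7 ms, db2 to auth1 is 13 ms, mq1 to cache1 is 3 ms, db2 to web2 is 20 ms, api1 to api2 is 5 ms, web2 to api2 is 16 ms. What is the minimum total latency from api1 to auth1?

Comparing a few candidate routes:
api1 -> cache2 -> cache1 -> auth1: 1 + 9 + 11 = 21
api1 -> api2 -> cache1 -> auth1: 5 + 10 + 11 = 26
api1 -> cache1 -> auth1: 8 + 11 = 19
Best route has total 19 ms.

19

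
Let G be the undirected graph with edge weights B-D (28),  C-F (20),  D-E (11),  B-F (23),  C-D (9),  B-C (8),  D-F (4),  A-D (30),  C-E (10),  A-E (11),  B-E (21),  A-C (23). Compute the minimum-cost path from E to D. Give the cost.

Some routes from E to D:
E -> B -> C -> D: 21 + 8 + 9 = 38
E -> C -> D: 10 + 9 = 19
E -> A -> C -> D: 11 + 23 + 9 = 43
E -> A -> D: 11 + 30 = 41
E -> C -> F -> D: 10 + 20 + 4 = 34
E -> D: 11
Shortest: 11.

11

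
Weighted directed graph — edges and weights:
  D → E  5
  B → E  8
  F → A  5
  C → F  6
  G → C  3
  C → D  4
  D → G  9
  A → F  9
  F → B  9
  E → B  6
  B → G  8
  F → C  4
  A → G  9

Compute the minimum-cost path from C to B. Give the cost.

15

Routes from C to B:
C-F-B: 6 + 9 = 15
C-D-E-B: 4 + 5 + 6 = 15
Shortest: 15.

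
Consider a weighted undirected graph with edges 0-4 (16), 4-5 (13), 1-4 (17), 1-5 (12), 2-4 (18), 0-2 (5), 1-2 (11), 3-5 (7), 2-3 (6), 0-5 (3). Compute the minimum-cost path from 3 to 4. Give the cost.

20

Some routes from 3 to 4:
3 - 5 - 4: 7 + 13 = 20
3 - 2 - 0 - 5 - 4: 6 + 5 + 3 + 13 = 27
3 - 2 - 4: 6 + 18 = 24
3 - 2 - 0 - 4: 6 + 5 + 16 = 27
3 - 5 - 0 - 4: 7 + 3 + 16 = 26
3 - 5 - 0 - 2 - 4: 7 + 3 + 5 + 18 = 33
Best route has total 20.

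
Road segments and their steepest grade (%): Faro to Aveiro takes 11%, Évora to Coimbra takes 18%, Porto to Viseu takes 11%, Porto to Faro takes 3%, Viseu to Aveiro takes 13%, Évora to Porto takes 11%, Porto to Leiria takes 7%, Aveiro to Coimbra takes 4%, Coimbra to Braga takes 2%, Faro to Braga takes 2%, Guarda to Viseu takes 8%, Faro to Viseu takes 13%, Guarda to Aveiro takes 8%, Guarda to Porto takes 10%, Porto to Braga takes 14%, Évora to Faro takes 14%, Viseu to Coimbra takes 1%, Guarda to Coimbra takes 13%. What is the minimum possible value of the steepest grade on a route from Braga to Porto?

Checking several routes:
Braga - Faro - Porto: max(2, 3) = 3
Braga - Coimbra - Aveiro - Guarda - Porto: max(2, 4, 8, 10) = 10
Braga - Coimbra - Viseu - Guarda - Porto: max(2, 1, 8, 10) = 10
Braga - Coimbra - Viseu - Porto: max(2, 1, 11) = 11
Smallest bottleneck: 3%.

3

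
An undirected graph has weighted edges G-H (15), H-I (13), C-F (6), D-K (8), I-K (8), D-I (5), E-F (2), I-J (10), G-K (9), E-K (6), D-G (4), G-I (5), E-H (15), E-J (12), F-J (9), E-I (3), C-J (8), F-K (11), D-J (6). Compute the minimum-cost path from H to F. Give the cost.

Comparing a few candidate routes:
H - I - E - F: 13 + 3 + 2 = 18
H - E - F: 15 + 2 = 17
H - G - I - E - F: 15 + 5 + 3 + 2 = 25
Best route has total 17.

17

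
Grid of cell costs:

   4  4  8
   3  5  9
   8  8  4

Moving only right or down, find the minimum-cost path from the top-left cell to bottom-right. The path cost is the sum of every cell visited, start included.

One optimal route is [0,0] → [1,0] → [1,1] → [2,1] → [2,2].
Its cost is 4 + 3 + 5 + 8 + 4 = 24.

24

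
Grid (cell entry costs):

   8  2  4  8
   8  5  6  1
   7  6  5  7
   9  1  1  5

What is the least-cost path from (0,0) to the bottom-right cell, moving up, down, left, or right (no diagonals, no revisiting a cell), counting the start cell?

28

Take (0,0) → (0,1) → (1,1) → (2,1) → (3,1) → (3,2) → (3,3) for a total of 8 + 2 + 5 + 6 + 1 + 1 + 5 = 28.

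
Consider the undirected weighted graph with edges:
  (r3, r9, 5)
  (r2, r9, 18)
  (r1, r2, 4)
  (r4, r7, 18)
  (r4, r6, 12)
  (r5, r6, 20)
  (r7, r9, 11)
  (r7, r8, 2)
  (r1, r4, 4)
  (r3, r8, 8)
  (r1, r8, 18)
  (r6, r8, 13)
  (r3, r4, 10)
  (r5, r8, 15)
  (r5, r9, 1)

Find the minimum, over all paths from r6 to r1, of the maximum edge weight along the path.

Some routes from r6 to r1:
r6-r4-r3-r8-r5-r9-r2-r1: max(12, 10, 8, 15, 1, 18, 4) = 18
r6-r8-r3-r4-r1: max(13, 8, 10, 4) = 13
r6-r4-r1: max(12, 4) = 12
r6-r8-r5-r9-r3-r4-r1: max(13, 15, 1, 5, 10, 4) = 15
r6-r4-r3-r8-r1: max(12, 10, 8, 18) = 18
r6-r8-r7-r9-r3-r4-r1: max(13, 2, 11, 5, 10, 4) = 13
Best route has worst link 12.

12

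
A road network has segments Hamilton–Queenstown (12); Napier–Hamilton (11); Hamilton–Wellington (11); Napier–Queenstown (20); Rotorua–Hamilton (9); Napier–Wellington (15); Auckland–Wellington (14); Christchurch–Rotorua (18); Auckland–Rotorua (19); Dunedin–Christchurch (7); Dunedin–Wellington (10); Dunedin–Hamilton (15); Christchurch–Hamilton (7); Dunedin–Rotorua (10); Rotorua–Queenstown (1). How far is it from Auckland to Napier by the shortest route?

Checking several routes:
Auckland -> Wellington -> Napier: 14 + 15 = 29
Auckland -> Rotorua -> Hamilton -> Napier: 19 + 9 + 11 = 39
Auckland -> Wellington -> Hamilton -> Napier: 14 + 11 + 11 = 36
Shortest: 29 km.

29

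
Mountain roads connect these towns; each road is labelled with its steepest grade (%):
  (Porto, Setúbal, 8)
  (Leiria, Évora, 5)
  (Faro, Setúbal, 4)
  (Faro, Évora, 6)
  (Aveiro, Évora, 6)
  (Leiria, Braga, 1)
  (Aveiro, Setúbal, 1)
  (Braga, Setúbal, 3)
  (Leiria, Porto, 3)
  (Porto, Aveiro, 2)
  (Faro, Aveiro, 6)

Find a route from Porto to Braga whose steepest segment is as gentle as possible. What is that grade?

3

A few of the Porto→Braga routes:
Porto → Aveiro → Évora → Leiria → Braga: max(2, 6, 5, 1) = 6
Porto → Aveiro → Setúbal → Braga: max(2, 1, 3) = 3
Porto → Leiria → Braga: max(3, 1) = 3
Porto → Aveiro → Faro → Setúbal → Braga: max(2, 6, 4, 3) = 6
Porto → Aveiro → Faro → Évora → Leiria → Braga: max(2, 6, 6, 5, 1) = 6
Porto → Aveiro → Évora → Faro → Setúbal → Braga: max(2, 6, 6, 4, 3) = 6
The minimum achievable maximum is 3%.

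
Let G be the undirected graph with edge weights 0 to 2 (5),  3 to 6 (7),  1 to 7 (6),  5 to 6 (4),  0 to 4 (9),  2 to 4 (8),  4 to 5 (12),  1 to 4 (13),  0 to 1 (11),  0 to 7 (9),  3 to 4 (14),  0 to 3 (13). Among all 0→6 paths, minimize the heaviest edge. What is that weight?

Comparing a few candidate routes:
0→3→6: max(13, 7) = 13
0→1→4→5→6: max(11, 13, 12, 4) = 13
0→4→5→6: max(9, 12, 4) = 12
0→7→1→4→5→6: max(9, 6, 13, 12, 4) = 13
0→2→4→5→6: max(5, 8, 12, 4) = 12
Best route has worst link 12.

12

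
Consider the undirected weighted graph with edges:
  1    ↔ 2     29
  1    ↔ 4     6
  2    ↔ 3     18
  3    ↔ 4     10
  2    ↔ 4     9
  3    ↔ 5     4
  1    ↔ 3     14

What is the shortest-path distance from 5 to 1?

A few of the 5→1 routes:
5 → 3 → 4 → 1: 4 + 10 + 6 = 20
5 → 3 → 2 → 4 → 1: 4 + 18 + 9 + 6 = 37
5 → 3 → 1: 4 + 14 = 18
5 → 3 → 2 → 1: 4 + 18 + 29 = 51
Best route has total 18.

18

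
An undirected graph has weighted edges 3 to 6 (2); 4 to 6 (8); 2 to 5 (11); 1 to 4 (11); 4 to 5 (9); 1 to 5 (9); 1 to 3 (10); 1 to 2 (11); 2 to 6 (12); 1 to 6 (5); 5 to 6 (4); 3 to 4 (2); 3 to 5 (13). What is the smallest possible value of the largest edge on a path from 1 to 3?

Some routes from 1 to 3:
1→6→5→4→3: max(5, 4, 9, 2) = 9
1→6→4→3: max(5, 8, 2) = 8
1→6→3: max(5, 2) = 5
1→5→4→3: max(9, 9, 2) = 9
Best route has worst link 5.

5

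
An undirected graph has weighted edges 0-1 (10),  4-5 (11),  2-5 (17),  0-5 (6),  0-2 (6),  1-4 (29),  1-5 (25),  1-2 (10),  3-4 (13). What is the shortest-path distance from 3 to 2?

A few of the 3→2 routes:
3→4→5→0→2: 13 + 11 + 6 + 6 = 36
3→4→5→1→2: 13 + 11 + 25 + 10 = 59
3→4→5→2: 13 + 11 + 17 = 41
3→4→1→2: 13 + 29 + 10 = 52
3→4→1→0→2: 13 + 29 + 10 + 6 = 58
3→4→5→0→1→2: 13 + 11 + 6 + 10 + 10 = 50
The minimum is 36.

36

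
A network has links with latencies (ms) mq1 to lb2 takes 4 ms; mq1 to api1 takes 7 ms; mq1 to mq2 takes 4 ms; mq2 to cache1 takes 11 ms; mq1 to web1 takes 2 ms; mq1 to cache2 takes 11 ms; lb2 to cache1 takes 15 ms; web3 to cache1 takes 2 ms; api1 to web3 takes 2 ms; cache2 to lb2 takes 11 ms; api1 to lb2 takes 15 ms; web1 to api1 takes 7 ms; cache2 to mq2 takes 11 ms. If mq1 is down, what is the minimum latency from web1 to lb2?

Routes from web1 to lb2 avoiding mq1:
web1 -> api1 -> lb2: 7 + 15 = 22
web1 -> api1 -> web3 -> cache1 -> lb2: 7 + 2 + 2 + 15 = 26
web1 -> api1 -> web3 -> cache1 -> mq2 -> cache2 -> lb2: 7 + 2 + 2 + 11 + 11 + 11 = 44
Best route has total 22 ms.

22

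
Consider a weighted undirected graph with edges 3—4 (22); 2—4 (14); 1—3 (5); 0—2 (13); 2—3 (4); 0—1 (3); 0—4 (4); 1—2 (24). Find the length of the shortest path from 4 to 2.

Some routes from 4 to 2:
4 -> 3 -> 2: 22 + 4 = 26
4 -> 0 -> 2: 4 + 13 = 17
4 -> 2: 14
4 -> 0 -> 1 -> 3 -> 2: 4 + 3 + 5 + 4 = 16
Shortest: 14.

14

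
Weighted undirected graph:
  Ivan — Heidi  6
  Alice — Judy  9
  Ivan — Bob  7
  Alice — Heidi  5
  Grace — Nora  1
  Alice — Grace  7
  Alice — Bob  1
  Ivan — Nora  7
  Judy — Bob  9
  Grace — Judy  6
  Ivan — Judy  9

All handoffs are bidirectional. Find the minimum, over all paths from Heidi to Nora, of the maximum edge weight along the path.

7

A few of the Heidi→Nora routes:
Heidi-Ivan-Nora: max(6, 7) = 7
Heidi-Alice-Bob-Judy-Grace-Nora: max(5, 1, 9, 6, 1) = 9
Heidi-Alice-Bob-Ivan-Nora: max(5, 1, 7, 7) = 7
Heidi-Alice-Grace-Nora: max(5, 7, 1) = 7
Heidi-Alice-Bob-Ivan-Judy-Grace-Nora: max(5, 1, 7, 9, 6, 1) = 9
Heidi-Ivan-Bob-Alice-Grace-Nora: max(6, 7, 1, 7, 1) = 7
Best route has worst link 7.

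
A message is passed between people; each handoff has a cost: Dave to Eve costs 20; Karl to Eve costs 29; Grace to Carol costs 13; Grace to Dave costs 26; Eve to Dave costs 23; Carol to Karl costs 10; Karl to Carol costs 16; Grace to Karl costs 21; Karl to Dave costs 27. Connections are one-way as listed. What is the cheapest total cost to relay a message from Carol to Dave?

Paths from Carol to Dave:
Carol - Karl - Dave: 10 + 27 = 37
Carol - Karl - Eve - Dave: 10 + 29 + 23 = 62
Shortest: 37.

37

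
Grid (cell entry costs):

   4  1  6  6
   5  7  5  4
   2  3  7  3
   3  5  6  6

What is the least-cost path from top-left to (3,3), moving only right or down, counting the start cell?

29

Path (0,0) → (0,1) → (0,2) → (1,2) → (1,3) → (2,3) → (3,3): 4 + 1 + 6 + 5 + 4 + 3 + 6 = 29.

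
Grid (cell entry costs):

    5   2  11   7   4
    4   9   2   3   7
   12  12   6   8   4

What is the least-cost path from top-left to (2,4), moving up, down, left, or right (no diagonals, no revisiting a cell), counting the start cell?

Best path: (0,0) -> (0,1) -> (1,1) -> (1,2) -> (1,3) -> (1,4) -> (2,4)
Cost: 5 + 2 + 9 + 2 + 3 + 7 + 4 = 32

32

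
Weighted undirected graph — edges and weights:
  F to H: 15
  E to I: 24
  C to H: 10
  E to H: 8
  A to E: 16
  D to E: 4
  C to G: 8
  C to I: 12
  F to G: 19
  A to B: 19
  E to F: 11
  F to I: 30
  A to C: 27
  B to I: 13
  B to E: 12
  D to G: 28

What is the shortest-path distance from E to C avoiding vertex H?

36

A few of the E→C routes:
E-F-I-C: 11 + 30 + 12 = 53
E-B-I-C: 12 + 13 + 12 = 37
E-D-G-C: 4 + 28 + 8 = 40
E-F-G-C: 11 + 19 + 8 = 38
E-I-C: 24 + 12 = 36
E-A-C: 16 + 27 = 43
The minimum is 36.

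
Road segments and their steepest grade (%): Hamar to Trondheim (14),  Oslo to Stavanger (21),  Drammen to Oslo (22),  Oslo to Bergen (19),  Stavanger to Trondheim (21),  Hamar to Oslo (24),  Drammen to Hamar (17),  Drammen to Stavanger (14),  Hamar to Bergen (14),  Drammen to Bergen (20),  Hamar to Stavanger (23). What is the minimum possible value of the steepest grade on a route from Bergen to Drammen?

17

Some routes from Bergen to Drammen:
Bergen -> Hamar -> Drammen: max(14, 17) = 17
Bergen -> Oslo -> Stavanger -> Drammen: max(19, 21, 14) = 21
Bergen -> Drammen: max(20) = 20
Smallest bottleneck: 17%.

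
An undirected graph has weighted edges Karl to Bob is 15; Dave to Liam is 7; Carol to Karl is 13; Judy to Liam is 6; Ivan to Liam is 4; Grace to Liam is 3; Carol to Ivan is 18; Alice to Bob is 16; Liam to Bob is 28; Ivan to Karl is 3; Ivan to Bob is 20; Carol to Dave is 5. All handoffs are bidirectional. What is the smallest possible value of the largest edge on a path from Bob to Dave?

15

A few of the Bob→Dave routes:
Bob → Karl → Ivan → Liam → Dave: max(15, 3, 4, 7) = 15
Bob → Karl → Ivan → Carol → Dave: max(15, 3, 18, 5) = 18
Bob → Karl → Carol → Dave: max(15, 13, 5) = 15
Bob → Ivan → Carol → Dave: max(20, 18, 5) = 20
Bob → Ivan → Karl → Carol → Dave: max(20, 3, 13, 5) = 20
Bob → Karl → Carol → Ivan → Liam → Dave: max(15, 13, 18, 4, 7) = 18
The minimum achievable maximum is 15.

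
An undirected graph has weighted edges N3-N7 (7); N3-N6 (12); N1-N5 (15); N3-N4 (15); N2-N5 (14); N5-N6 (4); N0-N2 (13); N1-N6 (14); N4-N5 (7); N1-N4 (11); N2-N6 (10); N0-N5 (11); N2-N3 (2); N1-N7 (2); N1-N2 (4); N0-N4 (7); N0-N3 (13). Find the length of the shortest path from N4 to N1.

A few of the N4→N1 routes:
N4→N0→N2→N1: 7 + 13 + 4 = 24
N4→N3→N2→N1: 15 + 2 + 4 = 21
N4→N3→N7→N1: 15 + 7 + 2 = 24
N4→N5→N1: 7 + 15 = 22
N4→N1: 11
The minimum is 11.

11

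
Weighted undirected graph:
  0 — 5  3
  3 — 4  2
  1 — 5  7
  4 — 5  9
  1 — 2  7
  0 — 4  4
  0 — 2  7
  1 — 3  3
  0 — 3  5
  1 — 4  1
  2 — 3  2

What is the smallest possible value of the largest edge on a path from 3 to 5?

4

Comparing a few candidate routes:
3 → 4 → 0 → 5: max(2, 4, 3) = 4
3 → 1 → 4 → 0 → 5: max(3, 1, 4, 3) = 4
3 → 0 → 5: max(5, 3) = 5
Smallest bottleneck: 4.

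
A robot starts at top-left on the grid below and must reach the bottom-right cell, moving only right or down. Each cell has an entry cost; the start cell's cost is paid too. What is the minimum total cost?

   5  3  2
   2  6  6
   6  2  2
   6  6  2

19

Best path: (0,0) → (1,0) → (1,1) → (2,1) → (2,2) → (3,2)
Cost: 5 + 2 + 6 + 2 + 2 + 2 = 19
(Top row then right column would cost 20.)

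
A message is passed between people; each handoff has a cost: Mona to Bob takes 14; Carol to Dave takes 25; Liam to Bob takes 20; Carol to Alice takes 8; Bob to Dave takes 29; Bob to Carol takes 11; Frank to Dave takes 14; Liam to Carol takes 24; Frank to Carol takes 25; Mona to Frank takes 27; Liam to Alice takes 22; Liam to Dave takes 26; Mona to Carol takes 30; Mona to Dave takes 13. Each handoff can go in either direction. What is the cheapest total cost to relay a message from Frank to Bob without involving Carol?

Comparing a few candidate routes:
Frank -> Dave -> Mona -> Bob: 14 + 13 + 14 = 41
Frank -> Mona -> Bob: 27 + 14 = 41
Frank -> Dave -> Bob: 14 + 29 = 43
Frank -> Dave -> Liam -> Bob: 14 + 26 + 20 = 60
Frank -> Mona -> Dave -> Bob: 27 + 13 + 29 = 69
Shortest: 41.

41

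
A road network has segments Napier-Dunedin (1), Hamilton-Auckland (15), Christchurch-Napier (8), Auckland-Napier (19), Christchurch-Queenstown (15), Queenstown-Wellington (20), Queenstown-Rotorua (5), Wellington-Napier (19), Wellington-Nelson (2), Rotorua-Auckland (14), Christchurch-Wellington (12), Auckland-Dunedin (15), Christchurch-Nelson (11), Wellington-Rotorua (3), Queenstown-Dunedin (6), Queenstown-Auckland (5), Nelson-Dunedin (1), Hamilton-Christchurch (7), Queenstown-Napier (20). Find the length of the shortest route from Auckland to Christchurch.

20

Comparing a few candidate routes:
Auckland→Hamilton→Christchurch: 15 + 7 = 22
Auckland→Queenstown→Christchurch: 5 + 15 = 20
Auckland→Queenstown→Dunedin→Nelson→Christchurch: 5 + 6 + 1 + 11 = 23
Auckland→Dunedin→Napier→Christchurch: 15 + 1 + 8 = 24
Auckland→Queenstown→Dunedin→Napier→Christchurch: 5 + 6 + 1 + 8 = 20
The minimum is 20.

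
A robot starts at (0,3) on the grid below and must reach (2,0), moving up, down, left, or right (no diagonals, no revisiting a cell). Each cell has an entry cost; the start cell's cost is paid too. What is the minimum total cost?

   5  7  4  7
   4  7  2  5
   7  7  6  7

Take [0,3] -> [0,2] -> [1,2] -> [1,1] -> [1,0] -> [2,0] for a total of 7 + 4 + 2 + 7 + 4 + 7 = 31.

31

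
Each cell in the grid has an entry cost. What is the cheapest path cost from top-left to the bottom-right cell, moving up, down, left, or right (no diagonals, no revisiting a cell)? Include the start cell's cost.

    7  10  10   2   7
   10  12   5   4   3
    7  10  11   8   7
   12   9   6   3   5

48

Best path: (0,0) (0,1) (0,2) (0,3) (1,3) (1,4) (2,4) (3,4)
Cost: 7 + 10 + 10 + 2 + 4 + 3 + 7 + 5 = 48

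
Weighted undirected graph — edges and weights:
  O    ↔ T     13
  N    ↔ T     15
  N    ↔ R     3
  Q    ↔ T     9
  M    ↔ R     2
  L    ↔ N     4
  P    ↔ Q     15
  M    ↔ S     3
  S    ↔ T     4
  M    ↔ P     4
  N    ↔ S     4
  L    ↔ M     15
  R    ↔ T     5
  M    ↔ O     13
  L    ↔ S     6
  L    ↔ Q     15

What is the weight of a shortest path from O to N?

Comparing a few candidate routes:
O -> M -> R -> N: 13 + 2 + 3 = 18
O -> M -> S -> N: 13 + 3 + 4 = 20
O -> T -> S -> N: 13 + 4 + 4 = 21
Best route has total 18.

18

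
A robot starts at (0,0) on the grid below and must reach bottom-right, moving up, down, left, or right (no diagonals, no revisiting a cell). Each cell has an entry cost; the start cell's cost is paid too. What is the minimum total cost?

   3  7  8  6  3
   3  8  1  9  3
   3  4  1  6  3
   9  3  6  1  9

Best path: r0c0→r1c0→r2c0→r2c1→r2c2→r2c3→r3c3→r3c4
Cost: 3 + 3 + 3 + 4 + 1 + 6 + 1 + 9 = 30

30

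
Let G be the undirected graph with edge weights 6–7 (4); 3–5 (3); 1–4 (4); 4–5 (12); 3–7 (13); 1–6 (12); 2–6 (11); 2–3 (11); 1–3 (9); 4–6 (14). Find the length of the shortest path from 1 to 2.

20

Checking several routes:
1→4→5→3→2: 4 + 12 + 3 + 11 = 30
1→3→2: 9 + 11 = 20
1→6→2: 12 + 11 = 23
1→4→6→2: 4 + 14 + 11 = 29
1→3→7→6→2: 9 + 13 + 4 + 11 = 37
Shortest: 20.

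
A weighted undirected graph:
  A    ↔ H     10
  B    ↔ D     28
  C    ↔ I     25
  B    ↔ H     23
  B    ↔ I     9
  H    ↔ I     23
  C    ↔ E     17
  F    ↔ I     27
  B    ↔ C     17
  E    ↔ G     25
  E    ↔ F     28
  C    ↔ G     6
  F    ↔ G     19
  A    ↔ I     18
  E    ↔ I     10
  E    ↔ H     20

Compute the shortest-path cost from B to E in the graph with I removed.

Routes from B to E avoiding I:
B - C - E: 17 + 17 = 34
B - C - G - E: 17 + 6 + 25 = 48
B - H - E: 23 + 20 = 43
B - C - G - F - E: 17 + 6 + 19 + 28 = 70
The minimum is 34.

34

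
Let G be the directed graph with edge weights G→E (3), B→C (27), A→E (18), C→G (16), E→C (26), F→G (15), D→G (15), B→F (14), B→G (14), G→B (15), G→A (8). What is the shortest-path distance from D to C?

Candidate routes:
D - G - B - C: 15 + 15 + 27 = 57
D - G - E - C: 15 + 3 + 26 = 44
D - G - A - E - C: 15 + 8 + 18 + 26 = 67
Best route has total 44.

44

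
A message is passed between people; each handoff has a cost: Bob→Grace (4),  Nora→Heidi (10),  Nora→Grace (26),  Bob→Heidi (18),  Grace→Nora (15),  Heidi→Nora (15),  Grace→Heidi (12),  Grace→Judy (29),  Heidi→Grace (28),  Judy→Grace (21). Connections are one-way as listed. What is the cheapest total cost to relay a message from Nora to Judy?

55

Paths from Nora to Judy:
Nora -> Grace -> Judy: 26 + 29 = 55
Nora -> Heidi -> Grace -> Judy: 10 + 28 + 29 = 67
Best route has total 55.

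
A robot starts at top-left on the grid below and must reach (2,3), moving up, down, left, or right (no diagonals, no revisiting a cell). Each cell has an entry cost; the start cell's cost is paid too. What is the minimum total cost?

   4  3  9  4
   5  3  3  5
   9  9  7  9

27

Take r0c0 -> r0c1 -> r1c1 -> r1c2 -> r1c3 -> r2c3 for a total of 4 + 3 + 3 + 3 + 5 + 9 = 27.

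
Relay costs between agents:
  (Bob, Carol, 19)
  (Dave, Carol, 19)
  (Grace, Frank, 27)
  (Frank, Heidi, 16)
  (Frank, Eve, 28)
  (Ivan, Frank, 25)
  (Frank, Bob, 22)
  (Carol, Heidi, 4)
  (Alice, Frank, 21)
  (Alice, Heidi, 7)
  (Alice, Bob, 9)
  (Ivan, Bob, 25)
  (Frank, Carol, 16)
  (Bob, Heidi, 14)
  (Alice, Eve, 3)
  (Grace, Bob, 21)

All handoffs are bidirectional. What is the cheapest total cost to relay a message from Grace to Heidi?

35

Checking several routes:
Grace-Frank-Heidi: 27 + 16 = 43
Grace-Bob-Heidi: 21 + 14 = 35
Grace-Bob-Carol-Heidi: 21 + 19 + 4 = 44
Grace-Bob-Alice-Heidi: 21 + 9 + 7 = 37
Grace-Frank-Carol-Heidi: 27 + 16 + 4 = 47
Best route has total 35.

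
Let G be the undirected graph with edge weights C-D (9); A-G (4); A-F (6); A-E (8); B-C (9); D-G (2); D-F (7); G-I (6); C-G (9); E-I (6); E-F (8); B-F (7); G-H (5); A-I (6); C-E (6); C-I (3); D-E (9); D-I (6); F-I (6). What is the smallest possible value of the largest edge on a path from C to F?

A few of the C→F routes:
C→I→G→A→F: max(3, 6, 4, 6) = 6
C→I→D→G→A→F: max(3, 6, 2, 4, 6) = 6
C→I→F: max(3, 6) = 6
C→I→A→F: max(3, 6, 6) = 6
Best route has worst link 6.

6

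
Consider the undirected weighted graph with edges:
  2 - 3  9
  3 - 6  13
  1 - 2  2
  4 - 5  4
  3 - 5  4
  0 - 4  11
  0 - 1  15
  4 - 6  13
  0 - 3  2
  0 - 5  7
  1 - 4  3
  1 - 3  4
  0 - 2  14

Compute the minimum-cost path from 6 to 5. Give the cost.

17

Some routes from 6 to 5:
6 - 4 - 5: 13 + 4 = 17
6 - 3 - 0 - 5: 13 + 2 + 7 = 22
6 - 3 - 1 - 4 - 5: 13 + 4 + 3 + 4 = 24
6 - 4 - 1 - 3 - 5: 13 + 3 + 4 + 4 = 24
6 - 3 - 5: 13 + 4 = 17
Shortest: 17.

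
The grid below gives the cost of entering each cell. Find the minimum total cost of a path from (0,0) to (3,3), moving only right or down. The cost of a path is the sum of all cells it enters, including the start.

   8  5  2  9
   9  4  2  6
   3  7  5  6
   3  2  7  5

Path [0,0]→[0,1]→[0,2]→[1,2]→[2,2]→[2,3]→[3,3]: 8 + 5 + 2 + 2 + 5 + 6 + 5 = 33.
For comparison, the top-then-right route costs 41.

33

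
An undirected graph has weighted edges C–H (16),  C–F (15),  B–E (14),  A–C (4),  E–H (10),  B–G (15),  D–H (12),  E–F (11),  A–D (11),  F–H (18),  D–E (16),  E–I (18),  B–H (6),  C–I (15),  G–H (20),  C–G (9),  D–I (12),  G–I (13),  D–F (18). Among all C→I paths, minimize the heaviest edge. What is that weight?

Checking several routes:
C -> F -> E -> H -> D -> I: max(15, 11, 10, 12, 12) = 15
C -> G -> I: max(9, 13) = 13
C -> F -> E -> H -> B -> G -> I: max(15, 11, 10, 6, 15, 13) = 15
C -> I: max(15) = 15
C -> A -> D -> I: max(4, 11, 12) = 12
C -> F -> E -> B -> H -> D -> I: max(15, 11, 14, 6, 12, 12) = 15
The minimum achievable maximum is 12.

12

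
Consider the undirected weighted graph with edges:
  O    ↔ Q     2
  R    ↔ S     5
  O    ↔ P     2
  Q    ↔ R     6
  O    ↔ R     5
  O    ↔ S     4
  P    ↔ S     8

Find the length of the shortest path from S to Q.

Paths from S to Q:
S - P - O - Q: 8 + 2 + 2 = 12
S - R - Q: 5 + 6 = 11
S - O - Q: 4 + 2 = 6
S - O - R - Q: 4 + 5 + 6 = 15
S - R - O - Q: 5 + 5 + 2 = 12
S - P - O - R - Q: 8 + 2 + 5 + 6 = 21
The minimum is 6.

6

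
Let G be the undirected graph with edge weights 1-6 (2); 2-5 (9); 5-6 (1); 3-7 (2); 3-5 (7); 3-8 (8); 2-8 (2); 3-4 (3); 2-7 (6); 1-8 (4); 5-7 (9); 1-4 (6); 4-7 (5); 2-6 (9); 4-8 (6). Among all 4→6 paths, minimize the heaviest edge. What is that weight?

Checking several routes:
4 → 7 → 2 → 8 → 1 → 6: max(5, 6, 2, 4, 2) = 6
4 → 8 → 1 → 6: max(6, 4, 2) = 6
4 → 3 → 7 → 2 → 8 → 1 → 6: max(3, 2, 6, 2, 4, 2) = 6
4 → 1 → 6: max(6, 2) = 6
Smallest bottleneck: 6.

6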